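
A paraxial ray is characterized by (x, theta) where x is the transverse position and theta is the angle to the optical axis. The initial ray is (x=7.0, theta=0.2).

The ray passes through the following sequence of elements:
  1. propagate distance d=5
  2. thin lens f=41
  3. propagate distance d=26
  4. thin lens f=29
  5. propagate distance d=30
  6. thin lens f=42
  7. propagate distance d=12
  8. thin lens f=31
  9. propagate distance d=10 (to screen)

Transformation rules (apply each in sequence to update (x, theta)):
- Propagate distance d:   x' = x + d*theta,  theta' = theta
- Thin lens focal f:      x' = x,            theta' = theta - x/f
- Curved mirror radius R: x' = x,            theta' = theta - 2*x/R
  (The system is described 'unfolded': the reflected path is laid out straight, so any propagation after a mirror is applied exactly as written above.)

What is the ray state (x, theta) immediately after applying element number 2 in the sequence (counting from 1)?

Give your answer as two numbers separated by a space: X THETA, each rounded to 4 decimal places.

Answer: 8.0000 0.0049

Derivation:
Initial: x=7.0000 theta=0.2000
After 1 (propagate distance d=5): x=8.0000 theta=0.2000
After 2 (thin lens f=41): x=8.0000 theta=1/205 (≈0.0049)
Rounded to 4 decimal places: x = 8.0000, theta = 0.0049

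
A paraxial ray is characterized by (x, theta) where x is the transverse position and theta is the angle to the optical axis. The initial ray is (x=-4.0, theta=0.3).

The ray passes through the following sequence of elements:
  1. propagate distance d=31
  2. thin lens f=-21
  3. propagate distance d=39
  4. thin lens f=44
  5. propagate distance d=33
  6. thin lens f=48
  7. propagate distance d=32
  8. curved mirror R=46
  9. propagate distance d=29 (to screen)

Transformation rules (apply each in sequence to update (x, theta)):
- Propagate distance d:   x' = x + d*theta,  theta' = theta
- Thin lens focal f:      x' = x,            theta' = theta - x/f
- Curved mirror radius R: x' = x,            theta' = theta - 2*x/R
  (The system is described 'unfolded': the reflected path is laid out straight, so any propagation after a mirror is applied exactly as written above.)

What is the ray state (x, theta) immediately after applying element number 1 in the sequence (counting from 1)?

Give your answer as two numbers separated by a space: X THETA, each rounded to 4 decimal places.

Initial: x=-4.0000 theta=0.3000
After 1 (propagate distance d=31): x=5.3000 theta=0.3000
Rounded to 4 decimal places: x = 5.3000, theta = 0.3000

Answer: 5.3000 0.3000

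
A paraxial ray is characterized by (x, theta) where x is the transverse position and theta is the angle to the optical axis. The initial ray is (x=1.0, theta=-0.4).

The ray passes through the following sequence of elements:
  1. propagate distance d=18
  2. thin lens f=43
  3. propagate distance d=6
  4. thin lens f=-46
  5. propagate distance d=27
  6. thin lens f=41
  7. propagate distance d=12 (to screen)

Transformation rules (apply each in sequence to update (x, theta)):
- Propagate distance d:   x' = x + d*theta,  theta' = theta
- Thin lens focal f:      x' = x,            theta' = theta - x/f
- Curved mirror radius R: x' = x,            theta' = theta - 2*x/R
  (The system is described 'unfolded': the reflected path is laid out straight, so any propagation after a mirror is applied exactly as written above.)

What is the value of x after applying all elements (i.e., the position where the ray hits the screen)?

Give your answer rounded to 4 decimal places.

Initial: x=1.0000 theta=-0.4000
After 1 (propagate distance d=18): x=-6.2000 theta=-0.4000
After 2 (thin lens f=43): x=-6.2000 theta=-11/43 (≈-0.2558)
After 3 (propagate distance d=6): x=-1663/215 (≈-7.7349) theta=-11/43 (≈-0.2558)
After 4 (thin lens f=-46): x=-1663/215 (≈-7.7349) theta=-4193/9890 (≈-0.4240)
After 5 (propagate distance d=27): x=-189709/9890 (≈-19.1819) theta=-4193/9890 (≈-0.4240)
After 6 (thin lens f=41): x=-189709/9890 (≈-19.1819) theta=8898/202745 (≈0.0439)
After 7 (propagate distance d=12 (to screen)): x=-175919/9430 (≈-18.6552) theta=8898/202745 (≈0.0439)
Rounded to 4 decimal places: x = -18.6552

Answer: -18.6552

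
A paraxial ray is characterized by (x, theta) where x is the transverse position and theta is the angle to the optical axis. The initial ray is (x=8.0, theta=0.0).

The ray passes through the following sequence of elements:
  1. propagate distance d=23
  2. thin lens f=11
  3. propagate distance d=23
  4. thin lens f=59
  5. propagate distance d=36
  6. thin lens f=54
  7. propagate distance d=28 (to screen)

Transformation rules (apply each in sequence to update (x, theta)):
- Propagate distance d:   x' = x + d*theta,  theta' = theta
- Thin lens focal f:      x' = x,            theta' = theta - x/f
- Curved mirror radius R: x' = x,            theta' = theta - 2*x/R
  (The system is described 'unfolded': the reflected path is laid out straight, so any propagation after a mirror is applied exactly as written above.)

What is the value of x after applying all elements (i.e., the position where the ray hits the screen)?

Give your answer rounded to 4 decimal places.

Initial: x=8.0000 theta=0.0000
After 1 (propagate distance d=23): x=8.0000 theta=0.0000
After 2 (thin lens f=11): x=8.0000 theta=-8/11 (≈-0.7273)
After 3 (propagate distance d=23): x=-96/11 (≈-8.7273) theta=-8/11 (≈-0.7273)
After 4 (thin lens f=59): x=-96/11 (≈-8.7273) theta=-376/649 (≈-0.5794)
After 5 (propagate distance d=36): x=-19200/649 (≈-29.5840) theta=-376/649 (≈-0.5794)
After 6 (thin lens f=54): x=-19200/649 (≈-29.5840) theta=-184/5841 (≈-0.0315)
After 7 (propagate distance d=28 (to screen)): x=-177952/5841 (≈-30.4660) theta=-184/5841 (≈-0.0315)
Rounded to 4 decimal places: x = -30.4660

Answer: -30.4660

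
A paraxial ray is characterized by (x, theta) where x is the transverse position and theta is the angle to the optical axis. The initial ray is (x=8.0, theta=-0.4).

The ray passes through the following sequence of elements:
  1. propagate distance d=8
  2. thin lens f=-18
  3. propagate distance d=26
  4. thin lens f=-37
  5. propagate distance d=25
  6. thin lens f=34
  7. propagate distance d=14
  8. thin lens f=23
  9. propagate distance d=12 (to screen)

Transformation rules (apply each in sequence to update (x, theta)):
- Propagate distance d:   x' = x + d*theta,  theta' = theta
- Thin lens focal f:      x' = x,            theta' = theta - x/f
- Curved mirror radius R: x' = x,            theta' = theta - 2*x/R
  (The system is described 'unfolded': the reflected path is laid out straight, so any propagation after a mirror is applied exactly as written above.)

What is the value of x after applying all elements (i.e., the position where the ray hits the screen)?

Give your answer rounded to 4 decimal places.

Initial: x=8.0000 theta=-0.4000
After 1 (propagate distance d=8): x=4.8000 theta=-0.4000
After 2 (thin lens f=-18): x=4.8000 theta=-2/15 (≈-0.1333)
After 3 (propagate distance d=26): x=4/3 (≈1.3333) theta=-2/15 (≈-0.1333)
After 4 (thin lens f=-37): x=4/3 (≈1.3333) theta=-18/185 (≈-0.0973)
After 5 (propagate distance d=25): x=-122/111 (≈-1.0991) theta=-18/185 (≈-0.0973)
After 6 (thin lens f=34): x=-122/111 (≈-1.0991) theta=-613/9435 (≈-0.0650)
After 7 (propagate distance d=14): x=-18952/9435 (≈-2.0087) theta=-613/9435 (≈-0.0650)
After 8 (thin lens f=23): x=-18952/9435 (≈-2.0087) theta=211/9435 (≈0.0224)
After 9 (propagate distance d=12 (to screen)): x=-3284/1887 (≈-1.7403) theta=211/9435 (≈0.0224)
Rounded to 4 decimal places: x = -1.7403

Answer: -1.7403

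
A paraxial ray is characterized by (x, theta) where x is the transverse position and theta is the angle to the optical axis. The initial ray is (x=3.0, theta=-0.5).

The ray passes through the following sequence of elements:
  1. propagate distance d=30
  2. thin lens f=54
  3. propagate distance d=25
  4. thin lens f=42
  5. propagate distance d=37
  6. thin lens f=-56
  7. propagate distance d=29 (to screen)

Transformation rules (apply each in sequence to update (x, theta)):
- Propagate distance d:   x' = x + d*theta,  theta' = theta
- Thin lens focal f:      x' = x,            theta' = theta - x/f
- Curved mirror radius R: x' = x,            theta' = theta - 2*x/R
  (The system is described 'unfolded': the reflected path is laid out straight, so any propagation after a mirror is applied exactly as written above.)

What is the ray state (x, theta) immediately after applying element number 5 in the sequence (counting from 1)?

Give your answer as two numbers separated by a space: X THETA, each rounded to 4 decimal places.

Initial: x=3.0000 theta=-0.5000
After 1 (propagate distance d=30): x=-12.0000 theta=-0.5000
After 2 (thin lens f=54): x=-12.0000 theta=-5/18 (≈-0.2778)
After 3 (propagate distance d=25): x=-341/18 (≈-18.9444) theta=-5/18 (≈-0.2778)
After 4 (thin lens f=42): x=-341/18 (≈-18.9444) theta=131/756 (≈0.1733)
After 5 (propagate distance d=37): x=-9475/756 (≈-12.5331) theta=131/756 (≈0.1733)
Rounded to 4 decimal places: x = -12.5331, theta = 0.1733

Answer: -12.5331 0.1733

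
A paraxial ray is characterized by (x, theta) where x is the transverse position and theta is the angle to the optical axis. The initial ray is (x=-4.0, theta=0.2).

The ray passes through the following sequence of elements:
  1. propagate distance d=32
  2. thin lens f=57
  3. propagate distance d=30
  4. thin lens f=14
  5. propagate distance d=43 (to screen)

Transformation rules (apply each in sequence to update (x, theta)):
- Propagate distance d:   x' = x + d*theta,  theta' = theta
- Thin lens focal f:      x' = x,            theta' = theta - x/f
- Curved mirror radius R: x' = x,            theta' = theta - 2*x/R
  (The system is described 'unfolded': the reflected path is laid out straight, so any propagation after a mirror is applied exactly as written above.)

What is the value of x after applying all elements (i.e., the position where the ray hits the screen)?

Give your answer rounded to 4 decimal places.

Initial: x=-4.0000 theta=0.2000
After 1 (propagate distance d=32): x=2.4000 theta=0.2000
After 2 (thin lens f=57): x=2.4000 theta=3/19 (≈0.1579)
After 3 (propagate distance d=30): x=678/95 (≈7.1368) theta=3/19 (≈0.1579)
After 4 (thin lens f=14): x=678/95 (≈7.1368) theta=-234/665 (≈-0.3519)
After 5 (propagate distance d=43 (to screen)): x=-5316/665 (≈-7.9940) theta=-234/665 (≈-0.3519)
Rounded to 4 decimal places: x = -7.9940

Answer: -7.9940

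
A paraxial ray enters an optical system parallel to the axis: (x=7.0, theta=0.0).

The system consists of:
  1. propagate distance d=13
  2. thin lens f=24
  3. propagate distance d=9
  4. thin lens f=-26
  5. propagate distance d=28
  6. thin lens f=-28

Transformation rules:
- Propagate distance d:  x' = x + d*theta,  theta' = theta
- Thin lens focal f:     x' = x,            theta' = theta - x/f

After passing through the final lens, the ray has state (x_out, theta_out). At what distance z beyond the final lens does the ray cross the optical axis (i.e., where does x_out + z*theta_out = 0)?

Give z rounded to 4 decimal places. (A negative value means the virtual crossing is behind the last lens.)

Answer: 10.1593

Derivation:
Initial: x=7.0000 theta=0.0000
After 1 (propagate distance d=13): x=7.0000 theta=0.0000
After 2 (thin lens f=24): x=7.0000 theta=-7/24 (≈-0.2917)
After 3 (propagate distance d=9): x=4.3750 theta=-7/24 (≈-0.2917)
After 4 (thin lens f=-26): x=4.3750 theta=-77/624 (≈-0.1234)
After 5 (propagate distance d=28): x=287/312 (≈0.9199) theta=-77/624 (≈-0.1234)
After 6 (thin lens f=-28): x=287/312 (≈0.9199) theta=-113/1248 (≈-0.0905)
z_focus = -x_out/theta_out = -(287/312)/(-113/1248) = 1148/113 ≈ 10.1593
Rounded to 4 decimal places: z = 10.1593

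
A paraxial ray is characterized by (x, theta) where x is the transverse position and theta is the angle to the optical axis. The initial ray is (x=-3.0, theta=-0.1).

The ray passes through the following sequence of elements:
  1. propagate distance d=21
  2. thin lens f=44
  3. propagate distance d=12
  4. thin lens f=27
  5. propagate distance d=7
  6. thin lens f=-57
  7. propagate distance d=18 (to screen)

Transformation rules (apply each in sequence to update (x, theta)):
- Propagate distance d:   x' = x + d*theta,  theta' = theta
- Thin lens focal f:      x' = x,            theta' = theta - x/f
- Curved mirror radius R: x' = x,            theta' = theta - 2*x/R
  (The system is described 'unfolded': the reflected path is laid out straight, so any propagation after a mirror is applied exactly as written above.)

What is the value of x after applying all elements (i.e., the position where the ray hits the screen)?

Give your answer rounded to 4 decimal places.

Answer: -1.0791

Derivation:
Initial: x=-3.0000 theta=-0.1000
After 1 (propagate distance d=21): x=-5.1000 theta=-0.1000
After 2 (thin lens f=44): x=-5.1000 theta=7/440 (≈0.0159)
After 3 (propagate distance d=12): x=-54/11 (≈-4.9091) theta=7/440 (≈0.0159)
After 4 (thin lens f=27): x=-54/11 (≈-4.9091) theta=87/440 (≈0.1977)
After 5 (propagate distance d=7): x=-3.5250 theta=87/440 (≈0.1977)
After 6 (thin lens f=-57): x=-3.5250 theta=142/1045 (≈0.1359)
After 7 (propagate distance d=18 (to screen)): x=-9021/8360 (≈-1.0791) theta=142/1045 (≈0.1359)
Rounded to 4 decimal places: x = -1.0791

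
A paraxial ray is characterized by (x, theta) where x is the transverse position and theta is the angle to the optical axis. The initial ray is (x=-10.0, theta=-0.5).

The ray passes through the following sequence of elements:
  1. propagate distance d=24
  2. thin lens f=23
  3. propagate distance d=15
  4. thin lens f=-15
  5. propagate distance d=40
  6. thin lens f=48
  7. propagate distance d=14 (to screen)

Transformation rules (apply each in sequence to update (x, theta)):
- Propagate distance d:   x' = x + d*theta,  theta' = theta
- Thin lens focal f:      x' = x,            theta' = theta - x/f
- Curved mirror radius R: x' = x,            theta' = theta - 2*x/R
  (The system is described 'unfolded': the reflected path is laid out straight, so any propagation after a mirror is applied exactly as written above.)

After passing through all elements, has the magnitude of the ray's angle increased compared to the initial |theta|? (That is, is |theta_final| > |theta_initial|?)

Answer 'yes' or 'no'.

Answer: no

Derivation:
Initial: x=-10.0000 theta=-0.5000
After 1 (propagate distance d=24): x=-22.0000 theta=-0.5000
After 2 (thin lens f=23): x=-22.0000 theta=21/46 (≈0.4565)
After 3 (propagate distance d=15): x=-697/46 (≈-15.1522) theta=21/46 (≈0.4565)
After 4 (thin lens f=-15): x=-697/46 (≈-15.1522) theta=-191/345 (≈-0.5536)
After 5 (propagate distance d=40): x=-5147/138 (≈-37.2971) theta=-191/345 (≈-0.5536)
After 6 (thin lens f=48): x=-5147/138 (≈-37.2971) theta=7399/33120 (≈0.2234)
After 7 (propagate distance d=14 (to screen)): x=-565847/16560 (≈-34.1695) theta=7399/33120 (≈0.2234)
|theta_initial|=0.5000 |theta_final|=7399/33120 (≈0.2234) -> not increased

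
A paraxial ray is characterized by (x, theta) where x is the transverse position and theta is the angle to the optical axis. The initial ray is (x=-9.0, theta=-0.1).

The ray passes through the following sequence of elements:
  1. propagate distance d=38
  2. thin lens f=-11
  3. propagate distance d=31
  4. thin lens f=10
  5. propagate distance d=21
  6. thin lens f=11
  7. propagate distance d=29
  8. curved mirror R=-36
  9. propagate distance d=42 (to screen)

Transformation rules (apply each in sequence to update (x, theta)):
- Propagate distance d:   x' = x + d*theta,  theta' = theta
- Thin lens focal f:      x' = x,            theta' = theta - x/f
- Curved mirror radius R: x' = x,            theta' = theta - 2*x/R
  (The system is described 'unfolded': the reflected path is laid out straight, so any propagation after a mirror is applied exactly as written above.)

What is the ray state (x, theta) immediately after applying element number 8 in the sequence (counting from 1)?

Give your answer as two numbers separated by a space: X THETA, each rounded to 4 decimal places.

Initial: x=-9.0000 theta=-0.1000
After 1 (propagate distance d=38): x=-12.8000 theta=-0.1000
After 2 (thin lens f=-11): x=-12.8000 theta=-139/110 (≈-1.2636)
After 3 (propagate distance d=31): x=-5717/110 (≈-51.9727) theta=-139/110 (≈-1.2636)
After 4 (thin lens f=10): x=-5717/110 (≈-51.9727) theta=4327/1100 (≈3.9336)
After 5 (propagate distance d=21): x=33697/1100 (≈30.6336) theta=4327/1100 (≈3.9336)
After 6 (thin lens f=11): x=33697/1100 (≈30.6336) theta=139/121 (≈1.1488)
After 7 (propagate distance d=29): x=773767/12100 (≈63.9477) theta=139/121 (≈1.1488)
After 8 (curved mirror R=-36): x=773767/12100 (≈63.9477) theta=1023967/217800 (≈4.7014)
Rounded to 4 decimal places: x = 63.9477, theta = 4.7014

Answer: 63.9477 4.7014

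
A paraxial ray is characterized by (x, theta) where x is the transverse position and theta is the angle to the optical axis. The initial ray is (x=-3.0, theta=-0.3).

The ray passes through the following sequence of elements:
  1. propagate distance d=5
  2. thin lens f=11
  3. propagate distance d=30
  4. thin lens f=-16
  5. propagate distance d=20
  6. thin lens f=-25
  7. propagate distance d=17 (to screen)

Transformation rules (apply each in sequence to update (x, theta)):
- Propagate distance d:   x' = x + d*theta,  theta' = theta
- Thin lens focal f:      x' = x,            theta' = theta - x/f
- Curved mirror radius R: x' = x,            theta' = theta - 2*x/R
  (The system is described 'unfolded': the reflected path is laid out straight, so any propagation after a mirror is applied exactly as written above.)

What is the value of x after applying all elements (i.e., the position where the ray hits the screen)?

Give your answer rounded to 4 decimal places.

Answer: -0.4231

Derivation:
Initial: x=-3.0000 theta=-0.3000
After 1 (propagate distance d=5): x=-4.5000 theta=-0.3000
After 2 (thin lens f=11): x=-4.5000 theta=6/55 (≈0.1091)
After 3 (propagate distance d=30): x=-27/22 (≈-1.2273) theta=6/55 (≈0.1091)
After 4 (thin lens f=-16): x=-27/22 (≈-1.2273) theta=57/1760 (≈0.0324)
After 5 (propagate distance d=20): x=-51/88 (≈-0.5795) theta=57/1760 (≈0.0324)
After 6 (thin lens f=-25): x=-51/88 (≈-0.5795) theta=81/8800 (≈0.0092)
After 7 (propagate distance d=17 (to screen)): x=-3723/8800 (≈-0.4231) theta=81/8800 (≈0.0092)
Rounded to 4 decimal places: x = -0.4231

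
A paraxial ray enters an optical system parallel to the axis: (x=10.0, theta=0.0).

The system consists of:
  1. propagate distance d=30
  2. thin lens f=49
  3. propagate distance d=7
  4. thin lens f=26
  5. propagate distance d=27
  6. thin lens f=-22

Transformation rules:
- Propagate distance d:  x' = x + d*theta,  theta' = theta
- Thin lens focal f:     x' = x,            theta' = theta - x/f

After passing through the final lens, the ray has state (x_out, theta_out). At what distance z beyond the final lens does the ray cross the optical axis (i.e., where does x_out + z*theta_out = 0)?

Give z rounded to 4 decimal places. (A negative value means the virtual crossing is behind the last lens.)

Initial: x=10.0000 theta=0.0000
After 1 (propagate distance d=30): x=10.0000 theta=0.0000
After 2 (thin lens f=49): x=10.0000 theta=-10/49 (≈-0.2041)
After 3 (propagate distance d=7): x=60/7 (≈8.5714) theta=-10/49 (≈-0.2041)
After 4 (thin lens f=26): x=60/7 (≈8.5714) theta=-340/637 (≈-0.5338)
After 5 (propagate distance d=27): x=-3720/637 (≈-5.8399) theta=-340/637 (≈-0.5338)
After 6 (thin lens f=-22): x=-3720/637 (≈-5.8399) theta=-800/1001 (≈-0.7992)
z_focus = -x_out/theta_out = -(-3720/637)/(-800/1001) = -1023/140 ≈ -7.3071
Rounded to 4 decimal places: z = -7.3071

Answer: -7.3071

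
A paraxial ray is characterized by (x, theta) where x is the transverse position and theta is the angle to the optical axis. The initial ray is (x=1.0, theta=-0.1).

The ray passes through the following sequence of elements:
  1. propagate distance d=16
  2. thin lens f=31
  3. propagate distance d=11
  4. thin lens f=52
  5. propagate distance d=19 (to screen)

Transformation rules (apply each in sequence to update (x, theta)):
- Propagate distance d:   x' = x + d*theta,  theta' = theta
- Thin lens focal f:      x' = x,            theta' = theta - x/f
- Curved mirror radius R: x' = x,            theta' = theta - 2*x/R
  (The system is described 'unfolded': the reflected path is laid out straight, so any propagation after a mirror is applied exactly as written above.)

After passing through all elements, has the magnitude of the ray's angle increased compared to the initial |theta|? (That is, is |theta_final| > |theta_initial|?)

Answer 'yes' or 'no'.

Answer: no

Derivation:
Initial: x=1.0000 theta=-0.1000
After 1 (propagate distance d=16): x=-0.6000 theta=-0.1000
After 2 (thin lens f=31): x=-0.6000 theta=-5/62 (≈-0.0806)
After 3 (propagate distance d=11): x=-461/310 (≈-1.4871) theta=-5/62 (≈-0.0806)
After 4 (thin lens f=52): x=-461/310 (≈-1.4871) theta=-839/16120 (≈-0.0520)
After 5 (propagate distance d=19 (to screen)): x=-39913/16120 (≈-2.4760) theta=-839/16120 (≈-0.0520)
|theta_initial|=0.1000 |theta_final|=839/16120 (≈0.0520) -> not increased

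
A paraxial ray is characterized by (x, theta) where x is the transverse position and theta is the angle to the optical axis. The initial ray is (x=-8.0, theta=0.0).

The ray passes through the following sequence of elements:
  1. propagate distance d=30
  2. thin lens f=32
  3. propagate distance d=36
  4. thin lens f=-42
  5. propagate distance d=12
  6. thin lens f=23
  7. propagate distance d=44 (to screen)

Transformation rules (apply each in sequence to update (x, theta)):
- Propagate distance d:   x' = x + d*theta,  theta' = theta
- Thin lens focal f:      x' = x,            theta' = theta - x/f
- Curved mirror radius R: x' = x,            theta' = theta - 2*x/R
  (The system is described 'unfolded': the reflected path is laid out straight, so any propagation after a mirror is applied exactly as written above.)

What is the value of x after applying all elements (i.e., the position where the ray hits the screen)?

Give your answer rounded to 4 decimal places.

Initial: x=-8.0000 theta=0.0000
After 1 (propagate distance d=30): x=-8.0000 theta=0.0000
After 2 (thin lens f=32): x=-8.0000 theta=0.2500
After 3 (propagate distance d=36): x=1.0000 theta=0.2500
After 4 (thin lens f=-42): x=1.0000 theta=23/84 (≈0.2738)
After 5 (propagate distance d=12): x=30/7 (≈4.2857) theta=23/84 (≈0.2738)
After 6 (thin lens f=23): x=30/7 (≈4.2857) theta=169/1932 (≈0.0875)
After 7 (propagate distance d=44 (to screen)): x=3929/483 (≈8.1346) theta=169/1932 (≈0.0875)
Rounded to 4 decimal places: x = 8.1346

Answer: 8.1346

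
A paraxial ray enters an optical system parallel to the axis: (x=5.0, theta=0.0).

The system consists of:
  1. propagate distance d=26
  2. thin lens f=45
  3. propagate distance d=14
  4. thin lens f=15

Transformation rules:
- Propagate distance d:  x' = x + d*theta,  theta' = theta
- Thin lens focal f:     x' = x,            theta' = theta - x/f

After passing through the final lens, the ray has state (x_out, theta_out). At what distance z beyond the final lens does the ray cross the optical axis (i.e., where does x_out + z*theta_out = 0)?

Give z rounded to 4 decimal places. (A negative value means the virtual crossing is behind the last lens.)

Initial: x=5.0000 theta=0.0000
After 1 (propagate distance d=26): x=5.0000 theta=0.0000
After 2 (thin lens f=45): x=5.0000 theta=-1/9 (≈-0.1111)
After 3 (propagate distance d=14): x=31/9 (≈3.4444) theta=-1/9 (≈-0.1111)
After 4 (thin lens f=15): x=31/9 (≈3.4444) theta=-46/135 (≈-0.3407)
z_focus = -x_out/theta_out = -(31/9)/(-46/135) = 465/46 ≈ 10.1087
Rounded to 4 decimal places: z = 10.1087

Answer: 10.1087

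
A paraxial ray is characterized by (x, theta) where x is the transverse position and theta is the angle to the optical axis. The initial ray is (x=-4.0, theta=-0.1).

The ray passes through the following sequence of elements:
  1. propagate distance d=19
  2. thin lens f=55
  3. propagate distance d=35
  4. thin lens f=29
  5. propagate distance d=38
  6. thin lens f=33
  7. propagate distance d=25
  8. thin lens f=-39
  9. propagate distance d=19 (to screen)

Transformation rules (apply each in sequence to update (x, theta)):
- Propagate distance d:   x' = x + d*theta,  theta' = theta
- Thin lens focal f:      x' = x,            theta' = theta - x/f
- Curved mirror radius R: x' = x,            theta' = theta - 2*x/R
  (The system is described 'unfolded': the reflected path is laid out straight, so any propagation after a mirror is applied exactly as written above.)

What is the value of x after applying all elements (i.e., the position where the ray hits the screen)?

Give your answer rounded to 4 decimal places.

Answer: 10.9085

Derivation:
Initial: x=-4.0000 theta=-0.1000
After 1 (propagate distance d=19): x=-5.9000 theta=-0.1000
After 2 (thin lens f=55): x=-5.9000 theta=2/275 (≈0.0073)
After 3 (propagate distance d=35): x=-621/110 (≈-5.6455) theta=2/275 (≈0.0073)
After 4 (thin lens f=29): x=-621/110 (≈-5.6455) theta=3221/15950 (≈0.2019)
After 5 (propagate distance d=38): x=32353/15950 (≈2.0284) theta=3221/15950 (≈0.2019)
After 6 (thin lens f=33): x=32353/15950 (≈2.0284) theta=7394/52635 (≈0.1405)
After 7 (propagate distance d=25): x=2916149/526350 (≈5.5403) theta=7394/52635 (≈0.1405)
After 8 (thin lens f=-39): x=2916149/526350 (≈5.5403) theta=5799809/20527650 (≈0.2825)
After 9 (propagate distance d=19 (to screen)): x=111963091/10263825 (≈10.9085) theta=5799809/20527650 (≈0.2825)
Rounded to 4 decimal places: x = 10.9085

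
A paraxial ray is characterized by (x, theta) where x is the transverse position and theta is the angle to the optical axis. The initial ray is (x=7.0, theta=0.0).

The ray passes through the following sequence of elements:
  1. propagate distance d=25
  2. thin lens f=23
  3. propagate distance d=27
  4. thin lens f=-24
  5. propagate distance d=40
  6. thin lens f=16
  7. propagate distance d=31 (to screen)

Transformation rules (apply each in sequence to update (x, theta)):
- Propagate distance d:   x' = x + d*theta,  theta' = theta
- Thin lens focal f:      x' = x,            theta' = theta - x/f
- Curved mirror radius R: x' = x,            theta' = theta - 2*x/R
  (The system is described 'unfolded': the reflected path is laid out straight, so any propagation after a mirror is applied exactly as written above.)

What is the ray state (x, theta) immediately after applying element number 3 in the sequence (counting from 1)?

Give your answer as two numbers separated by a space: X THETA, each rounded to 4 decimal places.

Answer: -1.2174 -0.3043

Derivation:
Initial: x=7.0000 theta=0.0000
After 1 (propagate distance d=25): x=7.0000 theta=0.0000
After 2 (thin lens f=23): x=7.0000 theta=-7/23 (≈-0.3043)
After 3 (propagate distance d=27): x=-28/23 (≈-1.2174) theta=-7/23 (≈-0.3043)
Rounded to 4 decimal places: x = -1.2174, theta = -0.3043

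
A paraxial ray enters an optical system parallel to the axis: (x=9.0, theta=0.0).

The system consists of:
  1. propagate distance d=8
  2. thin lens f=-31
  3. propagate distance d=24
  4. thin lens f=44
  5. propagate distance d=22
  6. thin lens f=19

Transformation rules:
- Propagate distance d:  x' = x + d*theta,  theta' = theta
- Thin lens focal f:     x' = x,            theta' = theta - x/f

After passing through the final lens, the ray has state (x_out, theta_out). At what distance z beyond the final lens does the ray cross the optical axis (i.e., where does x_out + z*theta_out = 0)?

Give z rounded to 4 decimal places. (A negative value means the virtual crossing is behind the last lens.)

Initial: x=9.0000 theta=0.0000
After 1 (propagate distance d=8): x=9.0000 theta=0.0000
After 2 (thin lens f=-31): x=9.0000 theta=9/31 (≈0.2903)
After 3 (propagate distance d=24): x=495/31 (≈15.9677) theta=9/31 (≈0.2903)
After 4 (thin lens f=44): x=495/31 (≈15.9677) theta=-9/124 (≈-0.0726)
After 5 (propagate distance d=22): x=891/62 (≈14.3710) theta=-9/124 (≈-0.0726)
After 6 (thin lens f=19): x=891/62 (≈14.3710) theta=-63/76 (≈-0.8289)
z_focus = -x_out/theta_out = -(891/62)/(-63/76) = 3762/217 ≈ 17.3364
Rounded to 4 decimal places: z = 17.3364

Answer: 17.3364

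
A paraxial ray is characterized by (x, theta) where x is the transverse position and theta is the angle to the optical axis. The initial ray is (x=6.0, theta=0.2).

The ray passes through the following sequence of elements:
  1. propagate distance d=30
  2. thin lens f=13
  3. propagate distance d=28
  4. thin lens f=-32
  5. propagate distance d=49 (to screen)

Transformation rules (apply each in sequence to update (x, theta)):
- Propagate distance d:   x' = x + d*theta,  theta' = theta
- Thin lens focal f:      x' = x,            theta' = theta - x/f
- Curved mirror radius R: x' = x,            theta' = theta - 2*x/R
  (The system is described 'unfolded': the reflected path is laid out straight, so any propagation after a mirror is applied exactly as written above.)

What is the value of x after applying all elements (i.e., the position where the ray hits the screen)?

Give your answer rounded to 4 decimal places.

Initial: x=6.0000 theta=0.2000
After 1 (propagate distance d=30): x=12.0000 theta=0.2000
After 2 (thin lens f=13): x=12.0000 theta=-47/65 (≈-0.7231)
After 3 (propagate distance d=28): x=-536/65 (≈-8.2462) theta=-47/65 (≈-0.7231)
After 4 (thin lens f=-32): x=-536/65 (≈-8.2462) theta=-51/52 (≈-0.9808)
After 5 (propagate distance d=49 (to screen)): x=-14639/260 (≈-56.3038) theta=-51/52 (≈-0.9808)
Rounded to 4 decimal places: x = -56.3038

Answer: -56.3038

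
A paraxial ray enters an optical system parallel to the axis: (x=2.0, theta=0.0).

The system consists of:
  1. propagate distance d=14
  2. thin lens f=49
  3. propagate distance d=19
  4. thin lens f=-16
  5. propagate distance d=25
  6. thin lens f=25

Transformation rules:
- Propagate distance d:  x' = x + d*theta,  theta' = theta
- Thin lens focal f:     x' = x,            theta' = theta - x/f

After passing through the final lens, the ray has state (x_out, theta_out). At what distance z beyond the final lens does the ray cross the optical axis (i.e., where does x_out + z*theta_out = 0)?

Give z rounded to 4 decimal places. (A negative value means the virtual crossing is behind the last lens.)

Answer: 43.2292

Derivation:
Initial: x=2.0000 theta=0.0000
After 1 (propagate distance d=14): x=2.0000 theta=0.0000
After 2 (thin lens f=49): x=2.0000 theta=-2/49 (≈-0.0408)
After 3 (propagate distance d=19): x=60/49 (≈1.2245) theta=-2/49 (≈-0.0408)
After 4 (thin lens f=-16): x=60/49 (≈1.2245) theta=1/28 (≈0.0357)
After 5 (propagate distance d=25): x=415/196 (≈2.1173) theta=1/28 (≈0.0357)
After 6 (thin lens f=25): x=415/196 (≈2.1173) theta=-12/245 (≈-0.0490)
z_focus = -x_out/theta_out = -(415/196)/(-12/245) = 2075/48 ≈ 43.2292
Rounded to 4 decimal places: z = 43.2292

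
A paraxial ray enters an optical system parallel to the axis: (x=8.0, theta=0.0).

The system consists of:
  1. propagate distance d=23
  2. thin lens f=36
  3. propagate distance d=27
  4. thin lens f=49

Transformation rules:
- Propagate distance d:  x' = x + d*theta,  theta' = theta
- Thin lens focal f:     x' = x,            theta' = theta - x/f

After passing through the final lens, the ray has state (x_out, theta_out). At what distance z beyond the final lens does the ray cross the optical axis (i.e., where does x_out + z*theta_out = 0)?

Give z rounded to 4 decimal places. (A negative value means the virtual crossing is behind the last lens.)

Initial: x=8.0000 theta=0.0000
After 1 (propagate distance d=23): x=8.0000 theta=0.0000
After 2 (thin lens f=36): x=8.0000 theta=-2/9 (≈-0.2222)
After 3 (propagate distance d=27): x=2.0000 theta=-2/9 (≈-0.2222)
After 4 (thin lens f=49): x=2.0000 theta=-116/441 (≈-0.2630)
z_focus = -x_out/theta_out = -(2.0000)/(-116/441) = 441/58 ≈ 7.6034
Rounded to 4 decimal places: z = 7.6034

Answer: 7.6034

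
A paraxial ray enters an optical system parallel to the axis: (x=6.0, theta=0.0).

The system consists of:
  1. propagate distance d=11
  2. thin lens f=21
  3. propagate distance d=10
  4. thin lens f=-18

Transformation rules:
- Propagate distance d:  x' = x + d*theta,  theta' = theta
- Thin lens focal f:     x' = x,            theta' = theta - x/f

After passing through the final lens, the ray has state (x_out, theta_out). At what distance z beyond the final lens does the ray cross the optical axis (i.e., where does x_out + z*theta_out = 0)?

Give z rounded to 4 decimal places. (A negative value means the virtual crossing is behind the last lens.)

Answer: 28.2857

Derivation:
Initial: x=6.0000 theta=0.0000
After 1 (propagate distance d=11): x=6.0000 theta=0.0000
After 2 (thin lens f=21): x=6.0000 theta=-2/7 (≈-0.2857)
After 3 (propagate distance d=10): x=22/7 (≈3.1429) theta=-2/7 (≈-0.2857)
After 4 (thin lens f=-18): x=22/7 (≈3.1429) theta=-1/9 (≈-0.1111)
z_focus = -x_out/theta_out = -(22/7)/(-1/9) = 198/7 ≈ 28.2857
Rounded to 4 decimal places: z = 28.2857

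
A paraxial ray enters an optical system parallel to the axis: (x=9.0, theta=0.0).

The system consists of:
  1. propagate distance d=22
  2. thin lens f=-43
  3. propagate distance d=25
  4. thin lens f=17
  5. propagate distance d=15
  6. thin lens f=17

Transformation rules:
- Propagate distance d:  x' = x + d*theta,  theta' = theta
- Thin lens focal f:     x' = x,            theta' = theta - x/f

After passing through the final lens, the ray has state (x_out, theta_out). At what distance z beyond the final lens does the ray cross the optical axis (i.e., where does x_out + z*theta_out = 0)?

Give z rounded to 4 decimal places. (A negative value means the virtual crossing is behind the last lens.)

Initial: x=9.0000 theta=0.0000
After 1 (propagate distance d=22): x=9.0000 theta=0.0000
After 2 (thin lens f=-43): x=9.0000 theta=9/43 (≈0.2093)
After 3 (propagate distance d=25): x=612/43 (≈14.2326) theta=9/43 (≈0.2093)
After 4 (thin lens f=17): x=612/43 (≈14.2326) theta=-27/43 (≈-0.6279)
After 5 (propagate distance d=15): x=207/43 (≈4.8140) theta=-27/43 (≈-0.6279)
After 6 (thin lens f=17): x=207/43 (≈4.8140) theta=-666/731 (≈-0.9111)
z_focus = -x_out/theta_out = -(207/43)/(-666/731) = 391/74 ≈ 5.2838
Rounded to 4 decimal places: z = 5.2838

Answer: 5.2838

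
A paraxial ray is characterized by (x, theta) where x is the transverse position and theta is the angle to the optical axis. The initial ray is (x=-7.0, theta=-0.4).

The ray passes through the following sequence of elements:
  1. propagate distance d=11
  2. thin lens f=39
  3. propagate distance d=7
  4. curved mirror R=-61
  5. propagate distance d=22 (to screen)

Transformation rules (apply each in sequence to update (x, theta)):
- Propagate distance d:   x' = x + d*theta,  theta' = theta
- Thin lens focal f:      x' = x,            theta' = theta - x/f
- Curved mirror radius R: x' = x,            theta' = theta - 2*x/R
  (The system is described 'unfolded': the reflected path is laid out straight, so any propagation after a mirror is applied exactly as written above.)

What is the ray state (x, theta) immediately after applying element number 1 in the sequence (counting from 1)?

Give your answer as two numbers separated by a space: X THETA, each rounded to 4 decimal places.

Answer: -11.4000 -0.4000

Derivation:
Initial: x=-7.0000 theta=-0.4000
After 1 (propagate distance d=11): x=-11.4000 theta=-0.4000
Rounded to 4 decimal places: x = -11.4000, theta = -0.4000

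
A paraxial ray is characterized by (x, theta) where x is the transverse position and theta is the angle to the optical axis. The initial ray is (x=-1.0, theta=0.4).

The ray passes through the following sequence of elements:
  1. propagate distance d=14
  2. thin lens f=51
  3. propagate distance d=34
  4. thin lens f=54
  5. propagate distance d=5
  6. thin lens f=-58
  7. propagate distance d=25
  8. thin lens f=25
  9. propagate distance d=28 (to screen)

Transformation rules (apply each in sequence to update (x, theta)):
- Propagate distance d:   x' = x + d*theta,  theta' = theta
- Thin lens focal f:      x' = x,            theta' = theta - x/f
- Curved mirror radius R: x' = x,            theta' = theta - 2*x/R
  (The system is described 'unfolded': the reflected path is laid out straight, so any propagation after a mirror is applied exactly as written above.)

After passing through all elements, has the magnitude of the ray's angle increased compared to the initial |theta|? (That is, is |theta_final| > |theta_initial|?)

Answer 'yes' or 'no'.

Initial: x=-1.0000 theta=0.4000
After 1 (propagate distance d=14): x=4.6000 theta=0.4000
After 2 (thin lens f=51): x=4.6000 theta=79/255 (≈0.3098)
After 3 (propagate distance d=34): x=227/15 (≈15.1333) theta=79/255 (≈0.3098)
After 4 (thin lens f=54): x=227/15 (≈15.1333) theta=407/13770 (≈0.0296)
After 5 (propagate distance d=5): x=210421/13770 (≈15.2811) theta=407/13770 (≈0.0296)
After 6 (thin lens f=-58): x=210421/13770 (≈15.2811) theta=26003/88740 (≈0.2930)
After 7 (propagate distance d=25): x=18055093/798660 (≈22.6067) theta=26003/88740 (≈0.2930)
After 8 (thin lens f=25): x=18055093/798660 (≈22.6067) theta=-210421/344250 (≈-0.6112)
After 9 (propagate distance d=28 (to screen)): x=2150071/391500 (≈5.4919) theta=-210421/344250 (≈-0.6112)
|theta_initial|=0.4000 |theta_final|=210421/344250 (≈0.6112) -> increased

Answer: yes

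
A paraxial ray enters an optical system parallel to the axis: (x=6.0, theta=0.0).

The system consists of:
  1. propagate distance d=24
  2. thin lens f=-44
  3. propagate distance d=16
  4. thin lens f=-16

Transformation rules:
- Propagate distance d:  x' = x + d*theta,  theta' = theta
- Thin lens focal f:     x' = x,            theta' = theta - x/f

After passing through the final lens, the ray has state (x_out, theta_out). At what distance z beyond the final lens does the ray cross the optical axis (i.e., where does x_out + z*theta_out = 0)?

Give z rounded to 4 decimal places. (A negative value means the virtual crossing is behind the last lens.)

Answer: -12.6316

Derivation:
Initial: x=6.0000 theta=0.0000
After 1 (propagate distance d=24): x=6.0000 theta=0.0000
After 2 (thin lens f=-44): x=6.0000 theta=3/22 (≈0.1364)
After 3 (propagate distance d=16): x=90/11 (≈8.1818) theta=3/22 (≈0.1364)
After 4 (thin lens f=-16): x=90/11 (≈8.1818) theta=57/88 (≈0.6477)
z_focus = -x_out/theta_out = -(90/11)/(57/88) = -240/19 ≈ -12.6316
Rounded to 4 decimal places: z = -12.6316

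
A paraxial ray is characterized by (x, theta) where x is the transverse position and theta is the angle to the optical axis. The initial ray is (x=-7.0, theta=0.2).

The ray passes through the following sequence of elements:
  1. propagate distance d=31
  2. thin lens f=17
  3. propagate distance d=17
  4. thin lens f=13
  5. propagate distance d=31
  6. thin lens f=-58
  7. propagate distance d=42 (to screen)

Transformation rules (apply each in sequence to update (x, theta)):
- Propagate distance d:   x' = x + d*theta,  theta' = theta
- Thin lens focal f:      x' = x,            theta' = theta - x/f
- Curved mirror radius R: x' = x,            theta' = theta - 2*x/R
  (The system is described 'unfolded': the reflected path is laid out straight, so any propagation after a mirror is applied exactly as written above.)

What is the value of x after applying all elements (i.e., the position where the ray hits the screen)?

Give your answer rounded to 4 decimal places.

Initial: x=-7.0000 theta=0.2000
After 1 (propagate distance d=31): x=-0.8000 theta=0.2000
After 2 (thin lens f=17): x=-0.8000 theta=21/85 (≈0.2471)
After 3 (propagate distance d=17): x=3.4000 theta=21/85 (≈0.2471)
After 4 (thin lens f=13): x=3.4000 theta=-16/1105 (≈-0.0145)
After 5 (propagate distance d=31): x=3261/1105 (≈2.9511) theta=-16/1105 (≈-0.0145)
After 6 (thin lens f=-58): x=3261/1105 (≈2.9511) theta=2333/64090 (≈0.0364)
After 7 (propagate distance d=42 (to screen)): x=143562/32045 (≈4.4800) theta=2333/64090 (≈0.0364)
Rounded to 4 decimal places: x = 4.4800

Answer: 4.4800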